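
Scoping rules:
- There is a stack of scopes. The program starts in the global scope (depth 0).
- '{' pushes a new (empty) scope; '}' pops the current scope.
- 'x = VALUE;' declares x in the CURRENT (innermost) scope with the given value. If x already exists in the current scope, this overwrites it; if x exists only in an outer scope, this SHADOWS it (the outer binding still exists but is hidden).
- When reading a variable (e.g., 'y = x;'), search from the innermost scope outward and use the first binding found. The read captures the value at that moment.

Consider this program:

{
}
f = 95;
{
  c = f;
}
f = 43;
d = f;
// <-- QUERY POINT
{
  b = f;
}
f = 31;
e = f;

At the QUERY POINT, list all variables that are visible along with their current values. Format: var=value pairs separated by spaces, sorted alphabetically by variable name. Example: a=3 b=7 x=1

Step 1: enter scope (depth=1)
Step 2: exit scope (depth=0)
Step 3: declare f=95 at depth 0
Step 4: enter scope (depth=1)
Step 5: declare c=(read f)=95 at depth 1
Step 6: exit scope (depth=0)
Step 7: declare f=43 at depth 0
Step 8: declare d=(read f)=43 at depth 0
Visible at query point: d=43 f=43

Answer: d=43 f=43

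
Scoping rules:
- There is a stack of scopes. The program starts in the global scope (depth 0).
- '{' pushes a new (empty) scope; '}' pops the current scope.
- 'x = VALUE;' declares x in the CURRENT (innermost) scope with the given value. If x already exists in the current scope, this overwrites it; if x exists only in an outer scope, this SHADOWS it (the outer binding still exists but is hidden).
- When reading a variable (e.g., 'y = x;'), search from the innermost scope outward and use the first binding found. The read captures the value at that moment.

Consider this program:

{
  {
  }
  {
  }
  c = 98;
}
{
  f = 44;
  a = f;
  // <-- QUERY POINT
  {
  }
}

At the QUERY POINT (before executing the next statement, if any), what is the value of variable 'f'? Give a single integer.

Answer: 44

Derivation:
Step 1: enter scope (depth=1)
Step 2: enter scope (depth=2)
Step 3: exit scope (depth=1)
Step 4: enter scope (depth=2)
Step 5: exit scope (depth=1)
Step 6: declare c=98 at depth 1
Step 7: exit scope (depth=0)
Step 8: enter scope (depth=1)
Step 9: declare f=44 at depth 1
Step 10: declare a=(read f)=44 at depth 1
Visible at query point: a=44 f=44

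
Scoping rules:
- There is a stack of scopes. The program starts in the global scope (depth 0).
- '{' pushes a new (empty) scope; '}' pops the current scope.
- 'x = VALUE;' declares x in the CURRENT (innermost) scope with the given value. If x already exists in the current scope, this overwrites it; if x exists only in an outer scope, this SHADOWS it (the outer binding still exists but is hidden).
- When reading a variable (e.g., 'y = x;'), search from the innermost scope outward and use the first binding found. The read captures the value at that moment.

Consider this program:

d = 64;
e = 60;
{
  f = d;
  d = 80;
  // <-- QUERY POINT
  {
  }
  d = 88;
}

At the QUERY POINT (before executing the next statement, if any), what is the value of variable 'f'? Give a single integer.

Step 1: declare d=64 at depth 0
Step 2: declare e=60 at depth 0
Step 3: enter scope (depth=1)
Step 4: declare f=(read d)=64 at depth 1
Step 5: declare d=80 at depth 1
Visible at query point: d=80 e=60 f=64

Answer: 64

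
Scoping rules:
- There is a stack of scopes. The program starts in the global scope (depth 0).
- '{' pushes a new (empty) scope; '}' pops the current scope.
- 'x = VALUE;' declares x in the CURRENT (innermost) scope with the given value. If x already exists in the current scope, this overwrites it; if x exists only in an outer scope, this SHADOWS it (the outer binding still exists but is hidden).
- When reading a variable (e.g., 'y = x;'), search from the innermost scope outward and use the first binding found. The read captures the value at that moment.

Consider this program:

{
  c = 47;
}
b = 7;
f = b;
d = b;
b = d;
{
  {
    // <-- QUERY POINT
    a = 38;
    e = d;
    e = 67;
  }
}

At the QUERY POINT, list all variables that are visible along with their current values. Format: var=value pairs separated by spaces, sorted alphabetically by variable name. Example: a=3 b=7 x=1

Step 1: enter scope (depth=1)
Step 2: declare c=47 at depth 1
Step 3: exit scope (depth=0)
Step 4: declare b=7 at depth 0
Step 5: declare f=(read b)=7 at depth 0
Step 6: declare d=(read b)=7 at depth 0
Step 7: declare b=(read d)=7 at depth 0
Step 8: enter scope (depth=1)
Step 9: enter scope (depth=2)
Visible at query point: b=7 d=7 f=7

Answer: b=7 d=7 f=7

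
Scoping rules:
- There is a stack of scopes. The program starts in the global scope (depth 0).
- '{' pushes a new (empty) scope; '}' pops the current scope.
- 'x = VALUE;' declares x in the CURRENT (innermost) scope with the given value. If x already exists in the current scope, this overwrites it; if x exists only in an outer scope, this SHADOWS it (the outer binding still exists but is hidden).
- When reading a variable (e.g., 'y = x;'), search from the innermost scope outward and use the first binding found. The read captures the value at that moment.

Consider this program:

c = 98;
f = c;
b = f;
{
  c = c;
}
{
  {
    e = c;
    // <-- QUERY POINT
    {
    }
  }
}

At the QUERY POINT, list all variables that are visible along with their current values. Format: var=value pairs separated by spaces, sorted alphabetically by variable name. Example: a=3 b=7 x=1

Step 1: declare c=98 at depth 0
Step 2: declare f=(read c)=98 at depth 0
Step 3: declare b=(read f)=98 at depth 0
Step 4: enter scope (depth=1)
Step 5: declare c=(read c)=98 at depth 1
Step 6: exit scope (depth=0)
Step 7: enter scope (depth=1)
Step 8: enter scope (depth=2)
Step 9: declare e=(read c)=98 at depth 2
Visible at query point: b=98 c=98 e=98 f=98

Answer: b=98 c=98 e=98 f=98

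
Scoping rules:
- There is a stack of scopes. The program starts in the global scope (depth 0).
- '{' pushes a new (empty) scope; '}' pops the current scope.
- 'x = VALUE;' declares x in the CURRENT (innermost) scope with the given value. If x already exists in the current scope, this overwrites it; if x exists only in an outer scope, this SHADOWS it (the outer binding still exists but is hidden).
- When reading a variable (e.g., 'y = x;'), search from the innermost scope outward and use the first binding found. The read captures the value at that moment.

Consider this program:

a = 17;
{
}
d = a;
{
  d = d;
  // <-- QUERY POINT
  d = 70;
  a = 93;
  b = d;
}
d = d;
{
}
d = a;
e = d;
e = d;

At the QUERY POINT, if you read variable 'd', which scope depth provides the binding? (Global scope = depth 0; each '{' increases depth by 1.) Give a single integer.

Step 1: declare a=17 at depth 0
Step 2: enter scope (depth=1)
Step 3: exit scope (depth=0)
Step 4: declare d=(read a)=17 at depth 0
Step 5: enter scope (depth=1)
Step 6: declare d=(read d)=17 at depth 1
Visible at query point: a=17 d=17

Answer: 1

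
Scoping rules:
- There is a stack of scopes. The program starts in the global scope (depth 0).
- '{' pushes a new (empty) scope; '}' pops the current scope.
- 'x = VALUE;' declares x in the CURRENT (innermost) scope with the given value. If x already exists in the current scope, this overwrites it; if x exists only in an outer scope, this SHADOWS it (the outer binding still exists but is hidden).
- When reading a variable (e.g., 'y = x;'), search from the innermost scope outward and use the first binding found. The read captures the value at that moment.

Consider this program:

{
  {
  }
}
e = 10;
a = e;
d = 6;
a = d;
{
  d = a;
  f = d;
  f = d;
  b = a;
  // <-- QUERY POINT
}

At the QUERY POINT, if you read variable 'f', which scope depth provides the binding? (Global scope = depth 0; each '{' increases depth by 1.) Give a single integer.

Answer: 1

Derivation:
Step 1: enter scope (depth=1)
Step 2: enter scope (depth=2)
Step 3: exit scope (depth=1)
Step 4: exit scope (depth=0)
Step 5: declare e=10 at depth 0
Step 6: declare a=(read e)=10 at depth 0
Step 7: declare d=6 at depth 0
Step 8: declare a=(read d)=6 at depth 0
Step 9: enter scope (depth=1)
Step 10: declare d=(read a)=6 at depth 1
Step 11: declare f=(read d)=6 at depth 1
Step 12: declare f=(read d)=6 at depth 1
Step 13: declare b=(read a)=6 at depth 1
Visible at query point: a=6 b=6 d=6 e=10 f=6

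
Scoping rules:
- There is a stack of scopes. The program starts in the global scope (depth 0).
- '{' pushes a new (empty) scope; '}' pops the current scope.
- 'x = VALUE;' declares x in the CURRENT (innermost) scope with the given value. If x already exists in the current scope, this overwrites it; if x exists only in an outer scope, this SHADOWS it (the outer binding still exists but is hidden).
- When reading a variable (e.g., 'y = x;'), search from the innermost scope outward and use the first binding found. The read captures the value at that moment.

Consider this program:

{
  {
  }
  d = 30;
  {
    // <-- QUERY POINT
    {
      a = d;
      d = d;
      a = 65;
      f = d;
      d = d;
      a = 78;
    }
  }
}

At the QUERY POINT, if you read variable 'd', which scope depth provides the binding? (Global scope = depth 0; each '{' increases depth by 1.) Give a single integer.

Step 1: enter scope (depth=1)
Step 2: enter scope (depth=2)
Step 3: exit scope (depth=1)
Step 4: declare d=30 at depth 1
Step 5: enter scope (depth=2)
Visible at query point: d=30

Answer: 1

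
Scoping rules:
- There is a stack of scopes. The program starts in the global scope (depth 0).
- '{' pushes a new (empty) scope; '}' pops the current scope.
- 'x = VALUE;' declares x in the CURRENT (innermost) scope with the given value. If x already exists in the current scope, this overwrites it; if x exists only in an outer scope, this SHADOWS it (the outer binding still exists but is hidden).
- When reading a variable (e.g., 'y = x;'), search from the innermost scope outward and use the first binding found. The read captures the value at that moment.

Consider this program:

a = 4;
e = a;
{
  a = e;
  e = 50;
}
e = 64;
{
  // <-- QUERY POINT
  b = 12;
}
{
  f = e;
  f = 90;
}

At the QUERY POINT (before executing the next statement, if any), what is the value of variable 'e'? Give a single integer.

Step 1: declare a=4 at depth 0
Step 2: declare e=(read a)=4 at depth 0
Step 3: enter scope (depth=1)
Step 4: declare a=(read e)=4 at depth 1
Step 5: declare e=50 at depth 1
Step 6: exit scope (depth=0)
Step 7: declare e=64 at depth 0
Step 8: enter scope (depth=1)
Visible at query point: a=4 e=64

Answer: 64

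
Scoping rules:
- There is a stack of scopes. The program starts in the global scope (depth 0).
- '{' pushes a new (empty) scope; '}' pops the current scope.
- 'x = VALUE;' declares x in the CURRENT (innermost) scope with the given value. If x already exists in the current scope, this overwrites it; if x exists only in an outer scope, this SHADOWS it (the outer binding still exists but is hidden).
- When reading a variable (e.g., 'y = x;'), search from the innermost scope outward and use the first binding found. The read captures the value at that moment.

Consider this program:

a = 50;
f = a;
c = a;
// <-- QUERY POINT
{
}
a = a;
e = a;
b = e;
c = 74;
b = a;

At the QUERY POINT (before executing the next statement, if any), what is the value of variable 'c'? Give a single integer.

Answer: 50

Derivation:
Step 1: declare a=50 at depth 0
Step 2: declare f=(read a)=50 at depth 0
Step 3: declare c=(read a)=50 at depth 0
Visible at query point: a=50 c=50 f=50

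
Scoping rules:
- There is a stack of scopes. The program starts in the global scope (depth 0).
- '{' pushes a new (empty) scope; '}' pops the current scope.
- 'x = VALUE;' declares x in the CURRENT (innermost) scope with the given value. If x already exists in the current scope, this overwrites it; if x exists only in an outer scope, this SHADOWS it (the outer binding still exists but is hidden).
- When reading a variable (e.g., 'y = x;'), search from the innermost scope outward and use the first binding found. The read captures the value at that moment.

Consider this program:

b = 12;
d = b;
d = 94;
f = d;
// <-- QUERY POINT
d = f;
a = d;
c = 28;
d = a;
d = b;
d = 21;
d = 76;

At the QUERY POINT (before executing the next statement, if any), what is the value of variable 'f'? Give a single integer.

Step 1: declare b=12 at depth 0
Step 2: declare d=(read b)=12 at depth 0
Step 3: declare d=94 at depth 0
Step 4: declare f=(read d)=94 at depth 0
Visible at query point: b=12 d=94 f=94

Answer: 94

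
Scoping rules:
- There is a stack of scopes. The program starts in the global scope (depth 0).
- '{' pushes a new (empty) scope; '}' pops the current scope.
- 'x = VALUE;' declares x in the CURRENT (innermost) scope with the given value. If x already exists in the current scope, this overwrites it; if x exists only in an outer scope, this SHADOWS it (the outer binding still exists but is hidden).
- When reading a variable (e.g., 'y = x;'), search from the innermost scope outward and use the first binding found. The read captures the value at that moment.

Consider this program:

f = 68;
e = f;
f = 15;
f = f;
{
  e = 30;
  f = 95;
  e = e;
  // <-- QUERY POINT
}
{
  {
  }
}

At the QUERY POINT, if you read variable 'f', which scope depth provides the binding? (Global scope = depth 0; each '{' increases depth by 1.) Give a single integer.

Step 1: declare f=68 at depth 0
Step 2: declare e=(read f)=68 at depth 0
Step 3: declare f=15 at depth 0
Step 4: declare f=(read f)=15 at depth 0
Step 5: enter scope (depth=1)
Step 6: declare e=30 at depth 1
Step 7: declare f=95 at depth 1
Step 8: declare e=(read e)=30 at depth 1
Visible at query point: e=30 f=95

Answer: 1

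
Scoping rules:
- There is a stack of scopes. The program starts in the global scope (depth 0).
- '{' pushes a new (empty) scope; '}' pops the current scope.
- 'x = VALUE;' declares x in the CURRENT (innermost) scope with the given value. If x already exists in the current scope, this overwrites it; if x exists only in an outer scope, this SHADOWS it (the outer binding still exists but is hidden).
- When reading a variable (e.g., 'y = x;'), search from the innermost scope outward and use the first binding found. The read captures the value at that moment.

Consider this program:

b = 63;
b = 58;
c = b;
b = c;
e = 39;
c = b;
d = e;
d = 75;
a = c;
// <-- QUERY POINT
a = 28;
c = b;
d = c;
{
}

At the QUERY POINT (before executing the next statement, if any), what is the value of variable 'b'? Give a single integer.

Answer: 58

Derivation:
Step 1: declare b=63 at depth 0
Step 2: declare b=58 at depth 0
Step 3: declare c=(read b)=58 at depth 0
Step 4: declare b=(read c)=58 at depth 0
Step 5: declare e=39 at depth 0
Step 6: declare c=(read b)=58 at depth 0
Step 7: declare d=(read e)=39 at depth 0
Step 8: declare d=75 at depth 0
Step 9: declare a=(read c)=58 at depth 0
Visible at query point: a=58 b=58 c=58 d=75 e=39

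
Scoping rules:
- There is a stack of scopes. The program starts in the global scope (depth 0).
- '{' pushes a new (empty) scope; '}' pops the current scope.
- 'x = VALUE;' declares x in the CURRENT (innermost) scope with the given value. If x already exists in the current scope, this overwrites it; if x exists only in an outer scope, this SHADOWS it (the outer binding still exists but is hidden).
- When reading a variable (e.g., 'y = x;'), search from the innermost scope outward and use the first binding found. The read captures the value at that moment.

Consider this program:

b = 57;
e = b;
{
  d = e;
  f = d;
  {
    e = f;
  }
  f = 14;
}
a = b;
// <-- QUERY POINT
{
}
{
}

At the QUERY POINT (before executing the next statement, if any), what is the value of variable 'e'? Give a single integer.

Answer: 57

Derivation:
Step 1: declare b=57 at depth 0
Step 2: declare e=(read b)=57 at depth 0
Step 3: enter scope (depth=1)
Step 4: declare d=(read e)=57 at depth 1
Step 5: declare f=(read d)=57 at depth 1
Step 6: enter scope (depth=2)
Step 7: declare e=(read f)=57 at depth 2
Step 8: exit scope (depth=1)
Step 9: declare f=14 at depth 1
Step 10: exit scope (depth=0)
Step 11: declare a=(read b)=57 at depth 0
Visible at query point: a=57 b=57 e=57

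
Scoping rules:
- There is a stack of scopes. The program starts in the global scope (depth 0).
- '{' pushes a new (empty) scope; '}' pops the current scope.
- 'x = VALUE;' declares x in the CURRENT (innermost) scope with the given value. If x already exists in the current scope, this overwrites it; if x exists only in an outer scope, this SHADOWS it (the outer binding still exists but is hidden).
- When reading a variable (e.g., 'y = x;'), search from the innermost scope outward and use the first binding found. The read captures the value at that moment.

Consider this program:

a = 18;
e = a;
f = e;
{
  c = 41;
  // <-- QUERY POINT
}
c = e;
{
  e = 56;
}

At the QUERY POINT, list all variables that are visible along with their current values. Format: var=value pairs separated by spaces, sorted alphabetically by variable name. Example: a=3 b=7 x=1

Step 1: declare a=18 at depth 0
Step 2: declare e=(read a)=18 at depth 0
Step 3: declare f=(read e)=18 at depth 0
Step 4: enter scope (depth=1)
Step 5: declare c=41 at depth 1
Visible at query point: a=18 c=41 e=18 f=18

Answer: a=18 c=41 e=18 f=18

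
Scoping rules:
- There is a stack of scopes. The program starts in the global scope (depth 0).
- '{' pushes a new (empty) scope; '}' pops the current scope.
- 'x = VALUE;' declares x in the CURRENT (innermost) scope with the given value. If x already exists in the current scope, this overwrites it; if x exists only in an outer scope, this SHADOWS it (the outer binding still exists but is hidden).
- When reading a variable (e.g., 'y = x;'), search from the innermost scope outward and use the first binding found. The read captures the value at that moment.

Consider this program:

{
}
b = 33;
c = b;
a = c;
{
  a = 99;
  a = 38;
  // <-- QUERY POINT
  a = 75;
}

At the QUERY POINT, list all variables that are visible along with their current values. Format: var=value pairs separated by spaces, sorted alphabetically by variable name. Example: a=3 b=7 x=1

Answer: a=38 b=33 c=33

Derivation:
Step 1: enter scope (depth=1)
Step 2: exit scope (depth=0)
Step 3: declare b=33 at depth 0
Step 4: declare c=(read b)=33 at depth 0
Step 5: declare a=(read c)=33 at depth 0
Step 6: enter scope (depth=1)
Step 7: declare a=99 at depth 1
Step 8: declare a=38 at depth 1
Visible at query point: a=38 b=33 c=33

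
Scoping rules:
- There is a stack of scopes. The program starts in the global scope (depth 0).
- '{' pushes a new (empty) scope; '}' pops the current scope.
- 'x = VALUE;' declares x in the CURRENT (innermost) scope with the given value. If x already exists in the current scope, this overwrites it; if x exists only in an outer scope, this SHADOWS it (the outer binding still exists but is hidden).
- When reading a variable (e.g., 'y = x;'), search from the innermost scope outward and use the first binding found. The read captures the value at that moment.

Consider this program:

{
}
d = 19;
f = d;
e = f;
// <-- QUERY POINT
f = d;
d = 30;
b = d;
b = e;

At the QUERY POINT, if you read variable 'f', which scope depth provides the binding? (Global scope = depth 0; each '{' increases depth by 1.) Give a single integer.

Step 1: enter scope (depth=1)
Step 2: exit scope (depth=0)
Step 3: declare d=19 at depth 0
Step 4: declare f=(read d)=19 at depth 0
Step 5: declare e=(read f)=19 at depth 0
Visible at query point: d=19 e=19 f=19

Answer: 0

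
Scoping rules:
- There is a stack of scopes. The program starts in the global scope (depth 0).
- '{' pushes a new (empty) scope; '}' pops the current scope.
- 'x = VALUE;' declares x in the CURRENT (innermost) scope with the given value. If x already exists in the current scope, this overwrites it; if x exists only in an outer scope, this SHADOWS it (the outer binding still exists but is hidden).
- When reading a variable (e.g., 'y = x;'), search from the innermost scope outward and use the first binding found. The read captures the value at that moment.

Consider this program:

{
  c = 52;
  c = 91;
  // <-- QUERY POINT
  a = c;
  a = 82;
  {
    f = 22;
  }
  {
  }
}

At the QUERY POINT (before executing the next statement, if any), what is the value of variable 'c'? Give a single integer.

Answer: 91

Derivation:
Step 1: enter scope (depth=1)
Step 2: declare c=52 at depth 1
Step 3: declare c=91 at depth 1
Visible at query point: c=91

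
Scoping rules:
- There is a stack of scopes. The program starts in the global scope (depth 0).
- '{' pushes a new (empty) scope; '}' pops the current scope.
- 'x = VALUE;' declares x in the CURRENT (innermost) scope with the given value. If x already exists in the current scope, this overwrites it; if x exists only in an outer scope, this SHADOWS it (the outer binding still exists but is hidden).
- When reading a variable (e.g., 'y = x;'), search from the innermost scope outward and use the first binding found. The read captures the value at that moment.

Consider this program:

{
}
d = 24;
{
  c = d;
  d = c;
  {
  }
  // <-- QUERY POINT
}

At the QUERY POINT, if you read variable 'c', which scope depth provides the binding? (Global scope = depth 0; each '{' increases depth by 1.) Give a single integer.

Answer: 1

Derivation:
Step 1: enter scope (depth=1)
Step 2: exit scope (depth=0)
Step 3: declare d=24 at depth 0
Step 4: enter scope (depth=1)
Step 5: declare c=(read d)=24 at depth 1
Step 6: declare d=(read c)=24 at depth 1
Step 7: enter scope (depth=2)
Step 8: exit scope (depth=1)
Visible at query point: c=24 d=24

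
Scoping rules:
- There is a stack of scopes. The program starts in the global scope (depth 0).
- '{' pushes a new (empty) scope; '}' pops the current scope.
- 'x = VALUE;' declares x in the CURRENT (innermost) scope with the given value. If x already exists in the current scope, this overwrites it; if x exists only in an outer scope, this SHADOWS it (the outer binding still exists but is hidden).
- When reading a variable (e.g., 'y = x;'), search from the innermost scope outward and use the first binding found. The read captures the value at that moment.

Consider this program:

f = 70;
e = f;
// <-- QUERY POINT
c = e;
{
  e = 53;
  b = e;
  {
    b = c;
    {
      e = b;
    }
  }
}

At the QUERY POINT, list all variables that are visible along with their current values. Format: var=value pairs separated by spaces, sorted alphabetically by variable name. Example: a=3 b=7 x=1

Answer: e=70 f=70

Derivation:
Step 1: declare f=70 at depth 0
Step 2: declare e=(read f)=70 at depth 0
Visible at query point: e=70 f=70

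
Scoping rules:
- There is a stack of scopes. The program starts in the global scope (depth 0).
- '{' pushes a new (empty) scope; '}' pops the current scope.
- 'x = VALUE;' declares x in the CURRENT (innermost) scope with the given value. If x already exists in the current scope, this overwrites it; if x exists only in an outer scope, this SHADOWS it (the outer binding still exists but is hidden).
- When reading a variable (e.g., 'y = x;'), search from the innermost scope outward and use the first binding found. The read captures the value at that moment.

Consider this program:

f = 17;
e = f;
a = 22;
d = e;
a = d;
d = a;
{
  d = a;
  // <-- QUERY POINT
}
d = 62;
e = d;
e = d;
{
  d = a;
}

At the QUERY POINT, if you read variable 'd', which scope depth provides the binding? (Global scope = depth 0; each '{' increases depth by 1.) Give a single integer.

Step 1: declare f=17 at depth 0
Step 2: declare e=(read f)=17 at depth 0
Step 3: declare a=22 at depth 0
Step 4: declare d=(read e)=17 at depth 0
Step 5: declare a=(read d)=17 at depth 0
Step 6: declare d=(read a)=17 at depth 0
Step 7: enter scope (depth=1)
Step 8: declare d=(read a)=17 at depth 1
Visible at query point: a=17 d=17 e=17 f=17

Answer: 1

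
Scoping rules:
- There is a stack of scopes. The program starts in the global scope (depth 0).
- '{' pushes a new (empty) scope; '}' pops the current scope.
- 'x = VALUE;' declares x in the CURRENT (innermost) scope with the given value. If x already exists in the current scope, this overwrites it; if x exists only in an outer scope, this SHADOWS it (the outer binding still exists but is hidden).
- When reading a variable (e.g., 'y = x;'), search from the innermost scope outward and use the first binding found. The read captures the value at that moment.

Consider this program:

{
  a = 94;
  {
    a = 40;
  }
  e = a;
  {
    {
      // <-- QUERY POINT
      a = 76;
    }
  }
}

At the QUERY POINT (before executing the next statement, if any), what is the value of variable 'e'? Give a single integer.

Answer: 94

Derivation:
Step 1: enter scope (depth=1)
Step 2: declare a=94 at depth 1
Step 3: enter scope (depth=2)
Step 4: declare a=40 at depth 2
Step 5: exit scope (depth=1)
Step 6: declare e=(read a)=94 at depth 1
Step 7: enter scope (depth=2)
Step 8: enter scope (depth=3)
Visible at query point: a=94 e=94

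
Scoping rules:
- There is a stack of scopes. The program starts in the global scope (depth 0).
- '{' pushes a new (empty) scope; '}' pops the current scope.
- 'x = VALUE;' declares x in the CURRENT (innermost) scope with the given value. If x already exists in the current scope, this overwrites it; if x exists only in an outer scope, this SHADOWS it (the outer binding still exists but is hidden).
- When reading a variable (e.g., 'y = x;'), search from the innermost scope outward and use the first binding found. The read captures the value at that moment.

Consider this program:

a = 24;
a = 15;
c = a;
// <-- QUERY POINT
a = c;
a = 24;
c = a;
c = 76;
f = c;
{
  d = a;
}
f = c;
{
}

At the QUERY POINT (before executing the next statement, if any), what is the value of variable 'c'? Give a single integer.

Step 1: declare a=24 at depth 0
Step 2: declare a=15 at depth 0
Step 3: declare c=(read a)=15 at depth 0
Visible at query point: a=15 c=15

Answer: 15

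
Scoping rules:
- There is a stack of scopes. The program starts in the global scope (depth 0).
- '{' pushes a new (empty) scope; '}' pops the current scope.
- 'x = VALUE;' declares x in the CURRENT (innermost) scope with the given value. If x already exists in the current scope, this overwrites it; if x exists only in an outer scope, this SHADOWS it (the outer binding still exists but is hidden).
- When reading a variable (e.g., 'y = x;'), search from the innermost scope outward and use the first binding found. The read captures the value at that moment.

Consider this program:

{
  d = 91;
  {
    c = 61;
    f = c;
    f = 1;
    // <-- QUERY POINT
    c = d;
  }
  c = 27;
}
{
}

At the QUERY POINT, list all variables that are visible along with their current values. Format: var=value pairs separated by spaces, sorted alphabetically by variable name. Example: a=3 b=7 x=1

Answer: c=61 d=91 f=1

Derivation:
Step 1: enter scope (depth=1)
Step 2: declare d=91 at depth 1
Step 3: enter scope (depth=2)
Step 4: declare c=61 at depth 2
Step 5: declare f=(read c)=61 at depth 2
Step 6: declare f=1 at depth 2
Visible at query point: c=61 d=91 f=1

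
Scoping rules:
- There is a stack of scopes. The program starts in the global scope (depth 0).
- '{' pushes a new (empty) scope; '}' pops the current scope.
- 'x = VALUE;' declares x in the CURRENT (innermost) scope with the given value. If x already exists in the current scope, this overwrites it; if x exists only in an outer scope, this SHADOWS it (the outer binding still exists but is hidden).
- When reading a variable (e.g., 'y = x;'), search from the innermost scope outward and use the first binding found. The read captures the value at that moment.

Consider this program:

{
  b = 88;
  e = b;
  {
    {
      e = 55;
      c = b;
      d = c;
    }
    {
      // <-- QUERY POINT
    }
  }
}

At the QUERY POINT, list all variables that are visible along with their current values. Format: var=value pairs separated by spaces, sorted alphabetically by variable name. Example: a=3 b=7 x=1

Answer: b=88 e=88

Derivation:
Step 1: enter scope (depth=1)
Step 2: declare b=88 at depth 1
Step 3: declare e=(read b)=88 at depth 1
Step 4: enter scope (depth=2)
Step 5: enter scope (depth=3)
Step 6: declare e=55 at depth 3
Step 7: declare c=(read b)=88 at depth 3
Step 8: declare d=(read c)=88 at depth 3
Step 9: exit scope (depth=2)
Step 10: enter scope (depth=3)
Visible at query point: b=88 e=88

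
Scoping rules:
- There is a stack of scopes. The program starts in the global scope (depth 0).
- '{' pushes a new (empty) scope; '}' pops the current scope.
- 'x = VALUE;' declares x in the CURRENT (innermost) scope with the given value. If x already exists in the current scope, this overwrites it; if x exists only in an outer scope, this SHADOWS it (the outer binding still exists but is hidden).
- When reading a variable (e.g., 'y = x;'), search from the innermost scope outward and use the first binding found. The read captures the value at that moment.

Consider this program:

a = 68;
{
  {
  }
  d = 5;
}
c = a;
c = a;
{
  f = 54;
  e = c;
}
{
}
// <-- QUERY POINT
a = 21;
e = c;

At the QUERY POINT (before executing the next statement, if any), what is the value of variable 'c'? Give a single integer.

Step 1: declare a=68 at depth 0
Step 2: enter scope (depth=1)
Step 3: enter scope (depth=2)
Step 4: exit scope (depth=1)
Step 5: declare d=5 at depth 1
Step 6: exit scope (depth=0)
Step 7: declare c=(read a)=68 at depth 0
Step 8: declare c=(read a)=68 at depth 0
Step 9: enter scope (depth=1)
Step 10: declare f=54 at depth 1
Step 11: declare e=(read c)=68 at depth 1
Step 12: exit scope (depth=0)
Step 13: enter scope (depth=1)
Step 14: exit scope (depth=0)
Visible at query point: a=68 c=68

Answer: 68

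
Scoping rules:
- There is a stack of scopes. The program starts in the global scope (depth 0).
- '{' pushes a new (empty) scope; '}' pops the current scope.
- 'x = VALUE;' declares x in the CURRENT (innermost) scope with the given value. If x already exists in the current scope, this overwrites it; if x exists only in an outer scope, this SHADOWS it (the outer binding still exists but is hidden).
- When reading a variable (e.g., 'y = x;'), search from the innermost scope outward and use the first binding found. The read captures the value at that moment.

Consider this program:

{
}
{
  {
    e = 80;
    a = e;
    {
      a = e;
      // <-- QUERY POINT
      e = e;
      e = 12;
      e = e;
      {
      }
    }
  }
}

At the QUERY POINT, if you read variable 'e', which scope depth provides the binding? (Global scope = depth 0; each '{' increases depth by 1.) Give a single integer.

Answer: 2

Derivation:
Step 1: enter scope (depth=1)
Step 2: exit scope (depth=0)
Step 3: enter scope (depth=1)
Step 4: enter scope (depth=2)
Step 5: declare e=80 at depth 2
Step 6: declare a=(read e)=80 at depth 2
Step 7: enter scope (depth=3)
Step 8: declare a=(read e)=80 at depth 3
Visible at query point: a=80 e=80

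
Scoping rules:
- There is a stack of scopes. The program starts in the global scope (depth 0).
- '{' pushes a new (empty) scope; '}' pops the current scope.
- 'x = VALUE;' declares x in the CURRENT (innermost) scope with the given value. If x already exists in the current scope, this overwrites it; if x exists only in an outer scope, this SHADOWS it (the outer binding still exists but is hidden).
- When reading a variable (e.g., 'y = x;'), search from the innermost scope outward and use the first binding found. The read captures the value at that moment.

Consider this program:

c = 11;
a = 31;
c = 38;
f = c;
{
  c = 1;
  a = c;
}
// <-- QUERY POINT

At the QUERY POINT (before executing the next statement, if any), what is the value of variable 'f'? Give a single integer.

Step 1: declare c=11 at depth 0
Step 2: declare a=31 at depth 0
Step 3: declare c=38 at depth 0
Step 4: declare f=(read c)=38 at depth 0
Step 5: enter scope (depth=1)
Step 6: declare c=1 at depth 1
Step 7: declare a=(read c)=1 at depth 1
Step 8: exit scope (depth=0)
Visible at query point: a=31 c=38 f=38

Answer: 38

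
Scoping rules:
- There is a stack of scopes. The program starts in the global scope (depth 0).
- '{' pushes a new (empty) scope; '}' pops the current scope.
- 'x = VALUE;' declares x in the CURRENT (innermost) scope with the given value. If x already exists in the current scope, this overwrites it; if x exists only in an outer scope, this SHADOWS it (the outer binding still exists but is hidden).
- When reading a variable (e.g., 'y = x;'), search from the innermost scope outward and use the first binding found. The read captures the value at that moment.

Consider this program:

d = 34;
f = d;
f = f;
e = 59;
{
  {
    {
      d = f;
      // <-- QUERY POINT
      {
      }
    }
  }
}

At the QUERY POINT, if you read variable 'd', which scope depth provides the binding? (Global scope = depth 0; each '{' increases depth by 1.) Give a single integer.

Answer: 3

Derivation:
Step 1: declare d=34 at depth 0
Step 2: declare f=(read d)=34 at depth 0
Step 3: declare f=(read f)=34 at depth 0
Step 4: declare e=59 at depth 0
Step 5: enter scope (depth=1)
Step 6: enter scope (depth=2)
Step 7: enter scope (depth=3)
Step 8: declare d=(read f)=34 at depth 3
Visible at query point: d=34 e=59 f=34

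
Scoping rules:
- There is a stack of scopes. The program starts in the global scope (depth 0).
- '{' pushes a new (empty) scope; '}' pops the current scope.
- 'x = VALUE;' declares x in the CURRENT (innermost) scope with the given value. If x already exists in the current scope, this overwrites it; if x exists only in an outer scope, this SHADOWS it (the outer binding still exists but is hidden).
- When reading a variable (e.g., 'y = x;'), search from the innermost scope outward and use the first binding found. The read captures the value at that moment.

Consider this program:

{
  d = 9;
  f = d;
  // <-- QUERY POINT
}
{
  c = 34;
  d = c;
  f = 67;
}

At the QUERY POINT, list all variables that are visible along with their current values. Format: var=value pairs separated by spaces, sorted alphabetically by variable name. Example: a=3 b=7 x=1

Step 1: enter scope (depth=1)
Step 2: declare d=9 at depth 1
Step 3: declare f=(read d)=9 at depth 1
Visible at query point: d=9 f=9

Answer: d=9 f=9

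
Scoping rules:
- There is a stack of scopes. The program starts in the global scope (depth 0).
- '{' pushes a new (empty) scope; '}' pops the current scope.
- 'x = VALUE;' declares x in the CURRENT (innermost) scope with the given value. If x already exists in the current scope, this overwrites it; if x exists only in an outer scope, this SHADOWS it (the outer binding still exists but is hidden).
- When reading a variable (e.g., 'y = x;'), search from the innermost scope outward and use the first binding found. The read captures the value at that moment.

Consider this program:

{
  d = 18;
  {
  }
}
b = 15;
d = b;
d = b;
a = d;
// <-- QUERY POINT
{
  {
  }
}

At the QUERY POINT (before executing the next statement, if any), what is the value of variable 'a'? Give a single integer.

Step 1: enter scope (depth=1)
Step 2: declare d=18 at depth 1
Step 3: enter scope (depth=2)
Step 4: exit scope (depth=1)
Step 5: exit scope (depth=0)
Step 6: declare b=15 at depth 0
Step 7: declare d=(read b)=15 at depth 0
Step 8: declare d=(read b)=15 at depth 0
Step 9: declare a=(read d)=15 at depth 0
Visible at query point: a=15 b=15 d=15

Answer: 15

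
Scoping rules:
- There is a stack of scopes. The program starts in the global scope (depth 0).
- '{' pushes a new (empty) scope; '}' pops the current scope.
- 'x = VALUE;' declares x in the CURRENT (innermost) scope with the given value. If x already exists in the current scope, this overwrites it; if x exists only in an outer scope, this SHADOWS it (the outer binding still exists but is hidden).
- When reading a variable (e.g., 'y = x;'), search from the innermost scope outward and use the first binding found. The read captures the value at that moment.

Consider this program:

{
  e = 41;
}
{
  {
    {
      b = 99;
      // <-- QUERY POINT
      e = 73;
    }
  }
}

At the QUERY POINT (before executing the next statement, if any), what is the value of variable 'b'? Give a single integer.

Step 1: enter scope (depth=1)
Step 2: declare e=41 at depth 1
Step 3: exit scope (depth=0)
Step 4: enter scope (depth=1)
Step 5: enter scope (depth=2)
Step 6: enter scope (depth=3)
Step 7: declare b=99 at depth 3
Visible at query point: b=99

Answer: 99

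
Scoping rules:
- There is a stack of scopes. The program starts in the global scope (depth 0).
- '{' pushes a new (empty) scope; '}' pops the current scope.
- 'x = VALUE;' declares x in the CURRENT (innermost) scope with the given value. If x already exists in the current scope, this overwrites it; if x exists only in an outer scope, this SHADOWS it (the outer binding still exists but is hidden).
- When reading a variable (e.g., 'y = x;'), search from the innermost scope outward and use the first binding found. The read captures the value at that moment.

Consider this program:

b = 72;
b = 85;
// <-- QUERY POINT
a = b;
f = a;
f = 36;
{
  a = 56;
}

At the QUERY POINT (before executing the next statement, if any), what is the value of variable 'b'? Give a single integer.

Answer: 85

Derivation:
Step 1: declare b=72 at depth 0
Step 2: declare b=85 at depth 0
Visible at query point: b=85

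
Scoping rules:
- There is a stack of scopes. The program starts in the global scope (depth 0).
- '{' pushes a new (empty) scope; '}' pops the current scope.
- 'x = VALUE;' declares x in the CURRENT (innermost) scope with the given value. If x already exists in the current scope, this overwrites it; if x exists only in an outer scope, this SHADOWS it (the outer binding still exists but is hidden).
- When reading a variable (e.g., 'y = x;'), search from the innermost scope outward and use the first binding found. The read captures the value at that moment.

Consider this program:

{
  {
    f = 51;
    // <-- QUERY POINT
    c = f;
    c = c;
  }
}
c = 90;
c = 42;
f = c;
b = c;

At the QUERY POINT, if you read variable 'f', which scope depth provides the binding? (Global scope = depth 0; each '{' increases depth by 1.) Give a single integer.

Answer: 2

Derivation:
Step 1: enter scope (depth=1)
Step 2: enter scope (depth=2)
Step 3: declare f=51 at depth 2
Visible at query point: f=51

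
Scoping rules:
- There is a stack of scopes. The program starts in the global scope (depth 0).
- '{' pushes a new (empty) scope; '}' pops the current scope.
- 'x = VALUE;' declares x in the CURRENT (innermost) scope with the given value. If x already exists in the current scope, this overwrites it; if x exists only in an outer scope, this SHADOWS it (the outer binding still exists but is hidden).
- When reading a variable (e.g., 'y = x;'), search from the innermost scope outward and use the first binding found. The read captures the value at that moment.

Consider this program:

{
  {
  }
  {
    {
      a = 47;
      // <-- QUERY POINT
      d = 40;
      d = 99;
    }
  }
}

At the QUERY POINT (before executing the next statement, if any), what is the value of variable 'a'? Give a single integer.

Answer: 47

Derivation:
Step 1: enter scope (depth=1)
Step 2: enter scope (depth=2)
Step 3: exit scope (depth=1)
Step 4: enter scope (depth=2)
Step 5: enter scope (depth=3)
Step 6: declare a=47 at depth 3
Visible at query point: a=47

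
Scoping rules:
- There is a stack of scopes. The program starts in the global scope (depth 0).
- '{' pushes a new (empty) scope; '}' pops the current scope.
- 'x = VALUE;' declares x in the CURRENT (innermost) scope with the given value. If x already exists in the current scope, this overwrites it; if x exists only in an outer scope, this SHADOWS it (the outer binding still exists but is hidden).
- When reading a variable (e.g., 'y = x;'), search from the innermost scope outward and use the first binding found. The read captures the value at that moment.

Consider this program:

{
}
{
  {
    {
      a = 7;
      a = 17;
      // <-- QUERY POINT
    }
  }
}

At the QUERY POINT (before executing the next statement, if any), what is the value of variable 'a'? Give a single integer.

Answer: 17

Derivation:
Step 1: enter scope (depth=1)
Step 2: exit scope (depth=0)
Step 3: enter scope (depth=1)
Step 4: enter scope (depth=2)
Step 5: enter scope (depth=3)
Step 6: declare a=7 at depth 3
Step 7: declare a=17 at depth 3
Visible at query point: a=17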